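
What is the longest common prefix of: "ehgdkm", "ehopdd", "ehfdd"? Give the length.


Words: ehgdkm, ehopdd, ehfdd
  Position 0: all 'e' => match
  Position 1: all 'h' => match
  Position 2: ('g', 'o', 'f') => mismatch, stop
LCP = "eh" (length 2)

2


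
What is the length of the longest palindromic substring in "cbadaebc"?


Input: "cbadaebc"
Checking substrings for palindromes:
  [2:5] "ada" (len 3) => palindrome
Longest palindromic substring: "ada" with length 3

3


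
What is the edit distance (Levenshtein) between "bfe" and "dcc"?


Computing edit distance: "bfe" -> "dcc"
DP table:
           d    c    c
      0    1    2    3
  b   1    1    2    3
  f   2    2    2    3
  e   3    3    3    3
Edit distance = dp[3][3] = 3

3


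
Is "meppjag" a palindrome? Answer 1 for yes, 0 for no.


Input: meppjag
Reversed: gajppem
  Compare pos 0 ('m') with pos 6 ('g'): MISMATCH
  Compare pos 1 ('e') with pos 5 ('a'): MISMATCH
  Compare pos 2 ('p') with pos 4 ('j'): MISMATCH
Result: not a palindrome

0


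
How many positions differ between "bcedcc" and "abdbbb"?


Comparing "bcedcc" and "abdbbb" position by position:
  Position 0: 'b' vs 'a' => DIFFER
  Position 1: 'c' vs 'b' => DIFFER
  Position 2: 'e' vs 'd' => DIFFER
  Position 3: 'd' vs 'b' => DIFFER
  Position 4: 'c' vs 'b' => DIFFER
  Position 5: 'c' vs 'b' => DIFFER
Positions that differ: 6

6


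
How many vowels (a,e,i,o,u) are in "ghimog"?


Input: ghimog
Checking each character:
  'g' at position 0: consonant
  'h' at position 1: consonant
  'i' at position 2: vowel (running total: 1)
  'm' at position 3: consonant
  'o' at position 4: vowel (running total: 2)
  'g' at position 5: consonant
Total vowels: 2

2


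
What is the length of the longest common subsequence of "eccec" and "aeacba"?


LCS of "eccec" and "aeacba"
DP table:
           a    e    a    c    b    a
      0    0    0    0    0    0    0
  e   0    0    1    1    1    1    1
  c   0    0    1    1    2    2    2
  c   0    0    1    1    2    2    2
  e   0    0    1    1    2    2    2
  c   0    0    1    1    2    2    2
LCS length = dp[5][6] = 2

2


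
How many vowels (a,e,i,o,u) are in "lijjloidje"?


Input: lijjloidje
Checking each character:
  'l' at position 0: consonant
  'i' at position 1: vowel (running total: 1)
  'j' at position 2: consonant
  'j' at position 3: consonant
  'l' at position 4: consonant
  'o' at position 5: vowel (running total: 2)
  'i' at position 6: vowel (running total: 3)
  'd' at position 7: consonant
  'j' at position 8: consonant
  'e' at position 9: vowel (running total: 4)
Total vowels: 4

4


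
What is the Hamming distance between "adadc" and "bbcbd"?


Comparing "adadc" and "bbcbd" position by position:
  Position 0: 'a' vs 'b' => differ
  Position 1: 'd' vs 'b' => differ
  Position 2: 'a' vs 'c' => differ
  Position 3: 'd' vs 'b' => differ
  Position 4: 'c' vs 'd' => differ
Total differences (Hamming distance): 5

5


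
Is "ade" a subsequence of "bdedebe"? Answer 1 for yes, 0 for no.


Check if "ade" is a subsequence of "bdedebe"
Greedy scan:
  Position 0 ('b'): no match needed
  Position 1 ('d'): no match needed
  Position 2 ('e'): no match needed
  Position 3 ('d'): no match needed
  Position 4 ('e'): no match needed
  Position 5 ('b'): no match needed
  Position 6 ('e'): no match needed
Only matched 0/3 characters => not a subsequence

0


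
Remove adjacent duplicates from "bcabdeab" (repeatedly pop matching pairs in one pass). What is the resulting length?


Input: bcabdeab
Stack-based adjacent duplicate removal:
  Read 'b': push. Stack: b
  Read 'c': push. Stack: bc
  Read 'a': push. Stack: bca
  Read 'b': push. Stack: bcab
  Read 'd': push. Stack: bcabd
  Read 'e': push. Stack: bcabde
  Read 'a': push. Stack: bcabdea
  Read 'b': push. Stack: bcabdeab
Final stack: "bcabdeab" (length 8)

8


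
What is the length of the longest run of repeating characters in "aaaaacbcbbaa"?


Input: "aaaaacbcbbaa"
Scanning for longest run:
  Position 1 ('a'): continues run of 'a', length=2
  Position 2 ('a'): continues run of 'a', length=3
  Position 3 ('a'): continues run of 'a', length=4
  Position 4 ('a'): continues run of 'a', length=5
  Position 5 ('c'): new char, reset run to 1
  Position 6 ('b'): new char, reset run to 1
  Position 7 ('c'): new char, reset run to 1
  Position 8 ('b'): new char, reset run to 1
  Position 9 ('b'): continues run of 'b', length=2
  Position 10 ('a'): new char, reset run to 1
  Position 11 ('a'): continues run of 'a', length=2
Longest run: 'a' with length 5

5


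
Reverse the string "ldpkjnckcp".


Input: ldpkjnckcp
Reading characters right to left:
  Position 9: 'p'
  Position 8: 'c'
  Position 7: 'k'
  Position 6: 'c'
  Position 5: 'n'
  Position 4: 'j'
  Position 3: 'k'
  Position 2: 'p'
  Position 1: 'd'
  Position 0: 'l'
Reversed: pckcnjkpdl

pckcnjkpdl


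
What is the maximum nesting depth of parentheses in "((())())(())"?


Input: "((())())(())"
Tracking depth:
  Position 0 '(': depth becomes 1
  Position 1 '(': depth becomes 2
  Position 2 '(': depth becomes 3
  Position 3 ')': depth becomes 2
  Position 4 ')': depth becomes 1
  Position 5 '(': depth becomes 2
  Position 6 ')': depth becomes 1
  Position 7 ')': depth becomes 0
  Position 8 '(': depth becomes 1
  Position 9 '(': depth becomes 2
  Position 10 ')': depth becomes 1
  Position 11 ')': depth becomes 0
Maximum depth reached: 3

3


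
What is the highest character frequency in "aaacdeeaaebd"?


Input: aaacdeeaaebd
Character counts:
  'a': 5
  'b': 1
  'c': 1
  'd': 2
  'e': 3
Maximum frequency: 5

5


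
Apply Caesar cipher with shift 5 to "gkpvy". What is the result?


Caesar cipher: shift "gkpvy" by 5
  'g' (pos 6) + 5 = pos 11 = 'l'
  'k' (pos 10) + 5 = pos 15 = 'p'
  'p' (pos 15) + 5 = pos 20 = 'u'
  'v' (pos 21) + 5 = pos 0 = 'a'
  'y' (pos 24) + 5 = pos 3 = 'd'
Result: lpuad

lpuad


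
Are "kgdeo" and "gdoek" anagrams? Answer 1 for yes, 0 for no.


Strings: "kgdeo", "gdoek"
Sorted first:  degko
Sorted second: degko
Sorted forms match => anagrams

1


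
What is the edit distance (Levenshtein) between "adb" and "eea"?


Computing edit distance: "adb" -> "eea"
DP table:
           e    e    a
      0    1    2    3
  a   1    1    2    2
  d   2    2    2    3
  b   3    3    3    3
Edit distance = dp[3][3] = 3

3


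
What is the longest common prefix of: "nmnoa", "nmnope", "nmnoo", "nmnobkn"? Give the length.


Words: nmnoa, nmnope, nmnoo, nmnobkn
  Position 0: all 'n' => match
  Position 1: all 'm' => match
  Position 2: all 'n' => match
  Position 3: all 'o' => match
  Position 4: ('a', 'p', 'o', 'b') => mismatch, stop
LCP = "nmno" (length 4)

4


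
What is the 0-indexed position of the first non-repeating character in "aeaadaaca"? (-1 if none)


Input: aeaadaaca
Character frequencies:
  'a': 6
  'c': 1
  'd': 1
  'e': 1
Scanning left to right for freq == 1:
  Position 0 ('a'): freq=6, skip
  Position 1 ('e'): unique! => answer = 1

1


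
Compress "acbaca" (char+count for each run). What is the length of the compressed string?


Input: acbaca
Runs:
  'a' x 1 => "a1"
  'c' x 1 => "c1"
  'b' x 1 => "b1"
  'a' x 1 => "a1"
  'c' x 1 => "c1"
  'a' x 1 => "a1"
Compressed: "a1c1b1a1c1a1"
Compressed length: 12

12


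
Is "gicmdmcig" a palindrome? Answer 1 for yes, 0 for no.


Input: gicmdmcig
Reversed: gicmdmcig
  Compare pos 0 ('g') with pos 8 ('g'): match
  Compare pos 1 ('i') with pos 7 ('i'): match
  Compare pos 2 ('c') with pos 6 ('c'): match
  Compare pos 3 ('m') with pos 5 ('m'): match
Result: palindrome

1


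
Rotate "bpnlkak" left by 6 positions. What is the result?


Input: "bpnlkak", rotate left by 6
First 6 characters: "bpnlka"
Remaining characters: "k"
Concatenate remaining + first: "k" + "bpnlka" = "kbpnlka"

kbpnlka


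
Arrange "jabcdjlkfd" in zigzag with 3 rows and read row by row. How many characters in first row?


Zigzag "jabcdjlkfd" into 3 rows:
Placing characters:
  'j' => row 0
  'a' => row 1
  'b' => row 2
  'c' => row 1
  'd' => row 0
  'j' => row 1
  'l' => row 2
  'k' => row 1
  'f' => row 0
  'd' => row 1
Rows:
  Row 0: "jdf"
  Row 1: "acjkd"
  Row 2: "bl"
First row length: 3

3


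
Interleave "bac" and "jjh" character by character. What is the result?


Interleaving "bac" and "jjh":
  Position 0: 'b' from first, 'j' from second => "bj"
  Position 1: 'a' from first, 'j' from second => "aj"
  Position 2: 'c' from first, 'h' from second => "ch"
Result: bjajch

bjajch


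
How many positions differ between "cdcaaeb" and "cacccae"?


Comparing "cdcaaeb" and "cacccae" position by position:
  Position 0: 'c' vs 'c' => same
  Position 1: 'd' vs 'a' => DIFFER
  Position 2: 'c' vs 'c' => same
  Position 3: 'a' vs 'c' => DIFFER
  Position 4: 'a' vs 'c' => DIFFER
  Position 5: 'e' vs 'a' => DIFFER
  Position 6: 'b' vs 'e' => DIFFER
Positions that differ: 5

5


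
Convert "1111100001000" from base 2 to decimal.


Input: "1111100001000" in base 2
Positional expansion:
  Digit '1' (value 1) x 2^12 = 4096
  Digit '1' (value 1) x 2^11 = 2048
  Digit '1' (value 1) x 2^10 = 1024
  Digit '1' (value 1) x 2^9 = 512
  Digit '1' (value 1) x 2^8 = 256
  Digit '0' (value 0) x 2^7 = 0
  Digit '0' (value 0) x 2^6 = 0
  Digit '0' (value 0) x 2^5 = 0
  Digit '0' (value 0) x 2^4 = 0
  Digit '1' (value 1) x 2^3 = 8
  Digit '0' (value 0) x 2^2 = 0
  Digit '0' (value 0) x 2^1 = 0
  Digit '0' (value 0) x 2^0 = 0
Sum = 7944

7944


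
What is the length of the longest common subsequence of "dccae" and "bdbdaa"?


LCS of "dccae" and "bdbdaa"
DP table:
           b    d    b    d    a    a
      0    0    0    0    0    0    0
  d   0    0    1    1    1    1    1
  c   0    0    1    1    1    1    1
  c   0    0    1    1    1    1    1
  a   0    0    1    1    1    2    2
  e   0    0    1    1    1    2    2
LCS length = dp[5][6] = 2

2


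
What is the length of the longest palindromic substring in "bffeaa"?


Input: "bffeaa"
Checking substrings for palindromes:
  [1:3] "ff" (len 2) => palindrome
  [4:6] "aa" (len 2) => palindrome
Longest palindromic substring: "ff" with length 2

2


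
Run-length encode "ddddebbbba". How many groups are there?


Input: ddddebbbba
Scanning for consecutive runs:
  Group 1: 'd' x 4 (positions 0-3)
  Group 2: 'e' x 1 (positions 4-4)
  Group 3: 'b' x 4 (positions 5-8)
  Group 4: 'a' x 1 (positions 9-9)
Total groups: 4

4


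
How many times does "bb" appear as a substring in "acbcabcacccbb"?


Searching for "bb" in "acbcabcacccbb"
Scanning each position:
  Position 0: "ac" => no
  Position 1: "cb" => no
  Position 2: "bc" => no
  Position 3: "ca" => no
  Position 4: "ab" => no
  Position 5: "bc" => no
  Position 6: "ca" => no
  Position 7: "ac" => no
  Position 8: "cc" => no
  Position 9: "cc" => no
  Position 10: "cb" => no
  Position 11: "bb" => MATCH
Total occurrences: 1

1


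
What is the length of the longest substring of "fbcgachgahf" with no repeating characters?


Input: "fbcgachgahf"
Sliding window (track last position of each char):
  Position 0 ('f'): window [0,0] length 1 -- new best
  Position 1 ('b'): window [0,1] length 2 -- new best
  Position 2 ('c'): window [0,2] length 3 -- new best
  Position 3 ('g'): window [0,3] length 4 -- new best
  Position 4 ('a'): window [0,4] length 5 -- new best
  Position 5 ('c'): repeat (last at 2), move window start to 3
  Position 5 ('c'): window [3,5] length 3
  Position 6 ('h'): window [3,6] length 4
  Position 7 ('g'): repeat (last at 3), move window start to 4
  Position 7 ('g'): window [4,7] length 4
  Position 8 ('a'): repeat (last at 4), move window start to 5
  Position 8 ('a'): window [5,8] length 4
  Position 9 ('h'): repeat (last at 6), move window start to 7
  Position 9 ('h'): window [7,9] length 3
  Position 10 ('f'): window [7,10] length 4
Longest substring with no repeats: "fbcga" with length 5

5


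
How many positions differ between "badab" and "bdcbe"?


Comparing "badab" and "bdcbe" position by position:
  Position 0: 'b' vs 'b' => same
  Position 1: 'a' vs 'd' => DIFFER
  Position 2: 'd' vs 'c' => DIFFER
  Position 3: 'a' vs 'b' => DIFFER
  Position 4: 'b' vs 'e' => DIFFER
Positions that differ: 4

4


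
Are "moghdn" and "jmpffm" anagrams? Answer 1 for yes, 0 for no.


Strings: "moghdn", "jmpffm"
Sorted first:  dghmno
Sorted second: ffjmmp
Differ at position 0: 'd' vs 'f' => not anagrams

0


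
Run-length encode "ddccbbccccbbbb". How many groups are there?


Input: ddccbbccccbbbb
Scanning for consecutive runs:
  Group 1: 'd' x 2 (positions 0-1)
  Group 2: 'c' x 2 (positions 2-3)
  Group 3: 'b' x 2 (positions 4-5)
  Group 4: 'c' x 4 (positions 6-9)
  Group 5: 'b' x 4 (positions 10-13)
Total groups: 5

5


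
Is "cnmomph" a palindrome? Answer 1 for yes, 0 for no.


Input: cnmomph
Reversed: hpmomnc
  Compare pos 0 ('c') with pos 6 ('h'): MISMATCH
  Compare pos 1 ('n') with pos 5 ('p'): MISMATCH
  Compare pos 2 ('m') with pos 4 ('m'): match
Result: not a palindrome

0


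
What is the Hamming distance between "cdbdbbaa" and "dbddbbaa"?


Comparing "cdbdbbaa" and "dbddbbaa" position by position:
  Position 0: 'c' vs 'd' => differ
  Position 1: 'd' vs 'b' => differ
  Position 2: 'b' vs 'd' => differ
  Position 3: 'd' vs 'd' => same
  Position 4: 'b' vs 'b' => same
  Position 5: 'b' vs 'b' => same
  Position 6: 'a' vs 'a' => same
  Position 7: 'a' vs 'a' => same
Total differences (Hamming distance): 3

3


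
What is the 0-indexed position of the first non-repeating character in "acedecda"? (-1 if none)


Input: acedecda
Character frequencies:
  'a': 2
  'c': 2
  'd': 2
  'e': 2
Scanning left to right for freq == 1:
  Position 0 ('a'): freq=2, skip
  Position 1 ('c'): freq=2, skip
  Position 2 ('e'): freq=2, skip
  Position 3 ('d'): freq=2, skip
  Position 4 ('e'): freq=2, skip
  Position 5 ('c'): freq=2, skip
  Position 6 ('d'): freq=2, skip
  Position 7 ('a'): freq=2, skip
  No unique character found => answer = -1

-1


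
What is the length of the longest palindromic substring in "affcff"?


Input: "affcff"
Checking substrings for palindromes:
  [1:6] "ffcff" (len 5) => palindrome
  [2:5] "fcf" (len 3) => palindrome
  [1:3] "ff" (len 2) => palindrome
  [4:6] "ff" (len 2) => palindrome
Longest palindromic substring: "ffcff" with length 5

5


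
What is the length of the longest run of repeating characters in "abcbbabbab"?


Input: "abcbbabbab"
Scanning for longest run:
  Position 1 ('b'): new char, reset run to 1
  Position 2 ('c'): new char, reset run to 1
  Position 3 ('b'): new char, reset run to 1
  Position 4 ('b'): continues run of 'b', length=2
  Position 5 ('a'): new char, reset run to 1
  Position 6 ('b'): new char, reset run to 1
  Position 7 ('b'): continues run of 'b', length=2
  Position 8 ('a'): new char, reset run to 1
  Position 9 ('b'): new char, reset run to 1
Longest run: 'b' with length 2

2


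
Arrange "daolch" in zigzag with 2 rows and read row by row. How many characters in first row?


Zigzag "daolch" into 2 rows:
Placing characters:
  'd' => row 0
  'a' => row 1
  'o' => row 0
  'l' => row 1
  'c' => row 0
  'h' => row 1
Rows:
  Row 0: "doc"
  Row 1: "alh"
First row length: 3

3


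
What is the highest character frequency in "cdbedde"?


Input: cdbedde
Character counts:
  'b': 1
  'c': 1
  'd': 3
  'e': 2
Maximum frequency: 3

3


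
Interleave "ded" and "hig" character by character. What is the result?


Interleaving "ded" and "hig":
  Position 0: 'd' from first, 'h' from second => "dh"
  Position 1: 'e' from first, 'i' from second => "ei"
  Position 2: 'd' from first, 'g' from second => "dg"
Result: dheidg

dheidg


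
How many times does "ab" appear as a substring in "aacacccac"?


Searching for "ab" in "aacacccac"
Scanning each position:
  Position 0: "aa" => no
  Position 1: "ac" => no
  Position 2: "ca" => no
  Position 3: "ac" => no
  Position 4: "cc" => no
  Position 5: "cc" => no
  Position 6: "ca" => no
  Position 7: "ac" => no
Total occurrences: 0

0


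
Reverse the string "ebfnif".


Input: ebfnif
Reading characters right to left:
  Position 5: 'f'
  Position 4: 'i'
  Position 3: 'n'
  Position 2: 'f'
  Position 1: 'b'
  Position 0: 'e'
Reversed: finfbe

finfbe


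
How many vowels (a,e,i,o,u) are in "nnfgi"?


Input: nnfgi
Checking each character:
  'n' at position 0: consonant
  'n' at position 1: consonant
  'f' at position 2: consonant
  'g' at position 3: consonant
  'i' at position 4: vowel (running total: 1)
Total vowels: 1

1


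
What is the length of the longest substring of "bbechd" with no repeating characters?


Input: "bbechd"
Sliding window (track last position of each char):
  Position 0 ('b'): window [0,0] length 1 -- new best
  Position 1 ('b'): repeat (last at 0), move window start to 1
  Position 1 ('b'): window [1,1] length 1
  Position 2 ('e'): window [1,2] length 2 -- new best
  Position 3 ('c'): window [1,3] length 3 -- new best
  Position 4 ('h'): window [1,4] length 4 -- new best
  Position 5 ('d'): window [1,5] length 5 -- new best
Longest substring with no repeats: "bechd" with length 5

5


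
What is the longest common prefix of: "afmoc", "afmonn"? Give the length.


Words: afmoc, afmonn
  Position 0: all 'a' => match
  Position 1: all 'f' => match
  Position 2: all 'm' => match
  Position 3: all 'o' => match
  Position 4: ('c', 'n') => mismatch, stop
LCP = "afmo" (length 4)

4


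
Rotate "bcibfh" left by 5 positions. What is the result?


Input: "bcibfh", rotate left by 5
First 5 characters: "bcibf"
Remaining characters: "h"
Concatenate remaining + first: "h" + "bcibf" = "hbcibf"

hbcibf


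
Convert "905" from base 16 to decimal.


Input: "905" in base 16
Positional expansion:
  Digit '9' (value 9) x 16^2 = 2304
  Digit '0' (value 0) x 16^1 = 0
  Digit '5' (value 5) x 16^0 = 5
Sum = 2309

2309


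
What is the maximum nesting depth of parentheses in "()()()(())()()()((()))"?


Input: "()()()(())()()()((()))"
Tracking depth:
  Position 0 '(': depth becomes 1
  Position 1 ')': depth becomes 0
  Position 2 '(': depth becomes 1
  Position 3 ')': depth becomes 0
  Position 4 '(': depth becomes 1
  Position 5 ')': depth becomes 0
  Position 6 '(': depth becomes 1
  Position 7 '(': depth becomes 2
  Position 8 ')': depth becomes 1
  Position 9 ')': depth becomes 0
  Position 10 '(': depth becomes 1
  Position 11 ')': depth becomes 0
  Position 12 '(': depth becomes 1
  Position 13 ')': depth becomes 0
  Position 14 '(': depth becomes 1
  Position 15 ')': depth becomes 0
  Position 16 '(': depth becomes 1
  Position 17 '(': depth becomes 2
  Position 18 '(': depth becomes 3
  Position 19 ')': depth becomes 2
  Position 20 ')': depth becomes 1
  Position 21 ')': depth becomes 0
Maximum depth reached: 3

3


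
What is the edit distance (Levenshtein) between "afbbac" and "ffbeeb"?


Computing edit distance: "afbbac" -> "ffbeeb"
DP table:
           f    f    b    e    e    b
      0    1    2    3    4    5    6
  a   1    1    2    3    4    5    6
  f   2    1    1    2    3    4    5
  b   3    2    2    1    2    3    4
  b   4    3    3    2    2    3    3
  a   5    4    4    3    3    3    4
  c   6    5    5    4    4    4    4
Edit distance = dp[6][6] = 4

4


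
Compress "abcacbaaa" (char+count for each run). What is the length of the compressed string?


Input: abcacbaaa
Runs:
  'a' x 1 => "a1"
  'b' x 1 => "b1"
  'c' x 1 => "c1"
  'a' x 1 => "a1"
  'c' x 1 => "c1"
  'b' x 1 => "b1"
  'a' x 3 => "a3"
Compressed: "a1b1c1a1c1b1a3"
Compressed length: 14

14


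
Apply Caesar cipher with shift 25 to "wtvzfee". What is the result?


Caesar cipher: shift "wtvzfee" by 25
  'w' (pos 22) + 25 = pos 21 = 'v'
  't' (pos 19) + 25 = pos 18 = 's'
  'v' (pos 21) + 25 = pos 20 = 'u'
  'z' (pos 25) + 25 = pos 24 = 'y'
  'f' (pos 5) + 25 = pos 4 = 'e'
  'e' (pos 4) + 25 = pos 3 = 'd'
  'e' (pos 4) + 25 = pos 3 = 'd'
Result: vsuyedd

vsuyedd


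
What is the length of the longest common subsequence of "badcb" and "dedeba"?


LCS of "badcb" and "dedeba"
DP table:
           d    e    d    e    b    a
      0    0    0    0    0    0    0
  b   0    0    0    0    0    1    1
  a   0    0    0    0    0    1    2
  d   0    1    1    1    1    1    2
  c   0    1    1    1    1    1    2
  b   0    1    1    1    1    2    2
LCS length = dp[5][6] = 2

2


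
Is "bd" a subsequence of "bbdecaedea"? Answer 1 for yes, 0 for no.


Check if "bd" is a subsequence of "bbdecaedea"
Greedy scan:
  Position 0 ('b'): matches sub[0] = 'b'
  Position 1 ('b'): no match needed
  Position 2 ('d'): matches sub[1] = 'd'
  Position 3 ('e'): no match needed
  Position 4 ('c'): no match needed
  Position 5 ('a'): no match needed
  Position 6 ('e'): no match needed
  Position 7 ('d'): no match needed
  Position 8 ('e'): no match needed
  Position 9 ('a'): no match needed
All 2 characters matched => is a subsequence

1


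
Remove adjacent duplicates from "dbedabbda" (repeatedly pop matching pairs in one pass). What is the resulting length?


Input: dbedabbda
Stack-based adjacent duplicate removal:
  Read 'd': push. Stack: d
  Read 'b': push. Stack: db
  Read 'e': push. Stack: dbe
  Read 'd': push. Stack: dbed
  Read 'a': push. Stack: dbeda
  Read 'b': push. Stack: dbedab
  Read 'b': matches stack top 'b' => pop. Stack: dbeda
  Read 'd': push. Stack: dbedad
  Read 'a': push. Stack: dbedada
Final stack: "dbedada" (length 7)

7


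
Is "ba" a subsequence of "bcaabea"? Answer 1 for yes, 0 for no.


Check if "ba" is a subsequence of "bcaabea"
Greedy scan:
  Position 0 ('b'): matches sub[0] = 'b'
  Position 1 ('c'): no match needed
  Position 2 ('a'): matches sub[1] = 'a'
  Position 3 ('a'): no match needed
  Position 4 ('b'): no match needed
  Position 5 ('e'): no match needed
  Position 6 ('a'): no match needed
All 2 characters matched => is a subsequence

1


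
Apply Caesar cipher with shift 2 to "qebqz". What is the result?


Caesar cipher: shift "qebqz" by 2
  'q' (pos 16) + 2 = pos 18 = 's'
  'e' (pos 4) + 2 = pos 6 = 'g'
  'b' (pos 1) + 2 = pos 3 = 'd'
  'q' (pos 16) + 2 = pos 18 = 's'
  'z' (pos 25) + 2 = pos 1 = 'b'
Result: sgdsb

sgdsb


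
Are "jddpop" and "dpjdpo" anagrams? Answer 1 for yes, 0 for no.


Strings: "jddpop", "dpjdpo"
Sorted first:  ddjopp
Sorted second: ddjopp
Sorted forms match => anagrams

1


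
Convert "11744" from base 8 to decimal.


Input: "11744" in base 8
Positional expansion:
  Digit '1' (value 1) x 8^4 = 4096
  Digit '1' (value 1) x 8^3 = 512
  Digit '7' (value 7) x 8^2 = 448
  Digit '4' (value 4) x 8^1 = 32
  Digit '4' (value 4) x 8^0 = 4
Sum = 5092

5092


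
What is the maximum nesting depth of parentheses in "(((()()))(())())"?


Input: "(((()()))(())())"
Tracking depth:
  Position 0 '(': depth becomes 1
  Position 1 '(': depth becomes 2
  Position 2 '(': depth becomes 3
  Position 3 '(': depth becomes 4
  Position 4 ')': depth becomes 3
  Position 5 '(': depth becomes 4
  Position 6 ')': depth becomes 3
  Position 7 ')': depth becomes 2
  Position 8 ')': depth becomes 1
  Position 9 '(': depth becomes 2
  Position 10 '(': depth becomes 3
  Position 11 ')': depth becomes 2
  Position 12 ')': depth becomes 1
  Position 13 '(': depth becomes 2
  Position 14 ')': depth becomes 1
  Position 15 ')': depth becomes 0
Maximum depth reached: 4

4


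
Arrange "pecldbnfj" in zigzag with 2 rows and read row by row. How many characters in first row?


Zigzag "pecldbnfj" into 2 rows:
Placing characters:
  'p' => row 0
  'e' => row 1
  'c' => row 0
  'l' => row 1
  'd' => row 0
  'b' => row 1
  'n' => row 0
  'f' => row 1
  'j' => row 0
Rows:
  Row 0: "pcdnj"
  Row 1: "elbf"
First row length: 5

5


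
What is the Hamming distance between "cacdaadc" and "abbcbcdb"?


Comparing "cacdaadc" and "abbcbcdb" position by position:
  Position 0: 'c' vs 'a' => differ
  Position 1: 'a' vs 'b' => differ
  Position 2: 'c' vs 'b' => differ
  Position 3: 'd' vs 'c' => differ
  Position 4: 'a' vs 'b' => differ
  Position 5: 'a' vs 'c' => differ
  Position 6: 'd' vs 'd' => same
  Position 7: 'c' vs 'b' => differ
Total differences (Hamming distance): 7

7


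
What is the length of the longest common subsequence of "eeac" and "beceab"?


LCS of "eeac" and "beceab"
DP table:
           b    e    c    e    a    b
      0    0    0    0    0    0    0
  e   0    0    1    1    1    1    1
  e   0    0    1    1    2    2    2
  a   0    0    1    1    2    3    3
  c   0    0    1    2    2    3    3
LCS length = dp[4][6] = 3

3


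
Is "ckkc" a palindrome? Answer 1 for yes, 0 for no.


Input: ckkc
Reversed: ckkc
  Compare pos 0 ('c') with pos 3 ('c'): match
  Compare pos 1 ('k') with pos 2 ('k'): match
Result: palindrome

1


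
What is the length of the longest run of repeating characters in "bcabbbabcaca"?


Input: "bcabbbabcaca"
Scanning for longest run:
  Position 1 ('c'): new char, reset run to 1
  Position 2 ('a'): new char, reset run to 1
  Position 3 ('b'): new char, reset run to 1
  Position 4 ('b'): continues run of 'b', length=2
  Position 5 ('b'): continues run of 'b', length=3
  Position 6 ('a'): new char, reset run to 1
  Position 7 ('b'): new char, reset run to 1
  Position 8 ('c'): new char, reset run to 1
  Position 9 ('a'): new char, reset run to 1
  Position 10 ('c'): new char, reset run to 1
  Position 11 ('a'): new char, reset run to 1
Longest run: 'b' with length 3

3


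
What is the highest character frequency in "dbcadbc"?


Input: dbcadbc
Character counts:
  'a': 1
  'b': 2
  'c': 2
  'd': 2
Maximum frequency: 2

2


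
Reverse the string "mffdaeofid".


Input: mffdaeofid
Reading characters right to left:
  Position 9: 'd'
  Position 8: 'i'
  Position 7: 'f'
  Position 6: 'o'
  Position 5: 'e'
  Position 4: 'a'
  Position 3: 'd'
  Position 2: 'f'
  Position 1: 'f'
  Position 0: 'm'
Reversed: difoeadffm

difoeadffm


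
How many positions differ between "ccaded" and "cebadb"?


Comparing "ccaded" and "cebadb" position by position:
  Position 0: 'c' vs 'c' => same
  Position 1: 'c' vs 'e' => DIFFER
  Position 2: 'a' vs 'b' => DIFFER
  Position 3: 'd' vs 'a' => DIFFER
  Position 4: 'e' vs 'd' => DIFFER
  Position 5: 'd' vs 'b' => DIFFER
Positions that differ: 5

5


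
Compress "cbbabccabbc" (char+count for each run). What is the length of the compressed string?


Input: cbbabccabbc
Runs:
  'c' x 1 => "c1"
  'b' x 2 => "b2"
  'a' x 1 => "a1"
  'b' x 1 => "b1"
  'c' x 2 => "c2"
  'a' x 1 => "a1"
  'b' x 2 => "b2"
  'c' x 1 => "c1"
Compressed: "c1b2a1b1c2a1b2c1"
Compressed length: 16

16


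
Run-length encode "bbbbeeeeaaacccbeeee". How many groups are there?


Input: bbbbeeeeaaacccbeeee
Scanning for consecutive runs:
  Group 1: 'b' x 4 (positions 0-3)
  Group 2: 'e' x 4 (positions 4-7)
  Group 3: 'a' x 3 (positions 8-10)
  Group 4: 'c' x 3 (positions 11-13)
  Group 5: 'b' x 1 (positions 14-14)
  Group 6: 'e' x 4 (positions 15-18)
Total groups: 6

6


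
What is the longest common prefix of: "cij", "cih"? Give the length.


Words: cij, cih
  Position 0: all 'c' => match
  Position 1: all 'i' => match
  Position 2: ('j', 'h') => mismatch, stop
LCP = "ci" (length 2)

2


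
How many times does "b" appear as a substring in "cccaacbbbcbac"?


Searching for "b" in "cccaacbbbcbac"
Scanning each position:
  Position 0: "c" => no
  Position 1: "c" => no
  Position 2: "c" => no
  Position 3: "a" => no
  Position 4: "a" => no
  Position 5: "c" => no
  Position 6: "b" => MATCH
  Position 7: "b" => MATCH
  Position 8: "b" => MATCH
  Position 9: "c" => no
  Position 10: "b" => MATCH
  Position 11: "a" => no
  Position 12: "c" => no
Total occurrences: 4

4


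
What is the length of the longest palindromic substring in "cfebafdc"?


Input: "cfebafdc"
Checking substrings for palindromes:
  No multi-char palindromic substrings found
Longest palindromic substring: "c" with length 1

1


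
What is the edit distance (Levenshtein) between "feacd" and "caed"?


Computing edit distance: "feacd" -> "caed"
DP table:
           c    a    e    d
      0    1    2    3    4
  f   1    1    2    3    4
  e   2    2    2    2    3
  a   3    3    2    3    3
  c   4    3    3    3    4
  d   5    4    4    4    3
Edit distance = dp[5][4] = 3

3


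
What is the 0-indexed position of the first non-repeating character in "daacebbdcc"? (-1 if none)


Input: daacebbdcc
Character frequencies:
  'a': 2
  'b': 2
  'c': 3
  'd': 2
  'e': 1
Scanning left to right for freq == 1:
  Position 0 ('d'): freq=2, skip
  Position 1 ('a'): freq=2, skip
  Position 2 ('a'): freq=2, skip
  Position 3 ('c'): freq=3, skip
  Position 4 ('e'): unique! => answer = 4

4


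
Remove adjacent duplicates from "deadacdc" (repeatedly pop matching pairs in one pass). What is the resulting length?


Input: deadacdc
Stack-based adjacent duplicate removal:
  Read 'd': push. Stack: d
  Read 'e': push. Stack: de
  Read 'a': push. Stack: dea
  Read 'd': push. Stack: dead
  Read 'a': push. Stack: deada
  Read 'c': push. Stack: deadac
  Read 'd': push. Stack: deadacd
  Read 'c': push. Stack: deadacdc
Final stack: "deadacdc" (length 8)

8


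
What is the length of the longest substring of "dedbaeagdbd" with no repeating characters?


Input: "dedbaeagdbd"
Sliding window (track last position of each char):
  Position 0 ('d'): window [0,0] length 1 -- new best
  Position 1 ('e'): window [0,1] length 2 -- new best
  Position 2 ('d'): repeat (last at 0), move window start to 1
  Position 2 ('d'): window [1,2] length 2
  Position 3 ('b'): window [1,3] length 3 -- new best
  Position 4 ('a'): window [1,4] length 4 -- new best
  Position 5 ('e'): repeat (last at 1), move window start to 2
  Position 5 ('e'): window [2,5] length 4
  Position 6 ('a'): repeat (last at 4), move window start to 5
  Position 6 ('a'): window [5,6] length 2
  Position 7 ('g'): window [5,7] length 3
  Position 8 ('d'): window [5,8] length 4
  Position 9 ('b'): window [5,9] length 5 -- new best
  Position 10 ('d'): repeat (last at 8), move window start to 9
  Position 10 ('d'): window [9,10] length 2
Longest substring with no repeats: "eagdb" with length 5

5


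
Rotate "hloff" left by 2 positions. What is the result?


Input: "hloff", rotate left by 2
First 2 characters: "hl"
Remaining characters: "off"
Concatenate remaining + first: "off" + "hl" = "offhl"

offhl


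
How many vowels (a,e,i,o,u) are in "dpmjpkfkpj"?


Input: dpmjpkfkpj
Checking each character:
  'd' at position 0: consonant
  'p' at position 1: consonant
  'm' at position 2: consonant
  'j' at position 3: consonant
  'p' at position 4: consonant
  'k' at position 5: consonant
  'f' at position 6: consonant
  'k' at position 7: consonant
  'p' at position 8: consonant
  'j' at position 9: consonant
Total vowels: 0

0


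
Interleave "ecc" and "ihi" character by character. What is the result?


Interleaving "ecc" and "ihi":
  Position 0: 'e' from first, 'i' from second => "ei"
  Position 1: 'c' from first, 'h' from second => "ch"
  Position 2: 'c' from first, 'i' from second => "ci"
Result: eichci

eichci


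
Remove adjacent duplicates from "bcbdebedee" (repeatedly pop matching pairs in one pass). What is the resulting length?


Input: bcbdebedee
Stack-based adjacent duplicate removal:
  Read 'b': push. Stack: b
  Read 'c': push. Stack: bc
  Read 'b': push. Stack: bcb
  Read 'd': push. Stack: bcbd
  Read 'e': push. Stack: bcbde
  Read 'b': push. Stack: bcbdeb
  Read 'e': push. Stack: bcbdebe
  Read 'd': push. Stack: bcbdebed
  Read 'e': push. Stack: bcbdebede
  Read 'e': matches stack top 'e' => pop. Stack: bcbdebed
Final stack: "bcbdebed" (length 8)

8


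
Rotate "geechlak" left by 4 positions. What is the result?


Input: "geechlak", rotate left by 4
First 4 characters: "geec"
Remaining characters: "hlak"
Concatenate remaining + first: "hlak" + "geec" = "hlakgeec"

hlakgeec


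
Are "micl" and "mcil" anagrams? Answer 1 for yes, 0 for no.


Strings: "micl", "mcil"
Sorted first:  cilm
Sorted second: cilm
Sorted forms match => anagrams

1


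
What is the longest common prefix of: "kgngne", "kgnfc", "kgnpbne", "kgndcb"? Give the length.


Words: kgngne, kgnfc, kgnpbne, kgndcb
  Position 0: all 'k' => match
  Position 1: all 'g' => match
  Position 2: all 'n' => match
  Position 3: ('g', 'f', 'p', 'd') => mismatch, stop
LCP = "kgn" (length 3)

3


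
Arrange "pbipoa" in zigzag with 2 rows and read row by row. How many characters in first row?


Zigzag "pbipoa" into 2 rows:
Placing characters:
  'p' => row 0
  'b' => row 1
  'i' => row 0
  'p' => row 1
  'o' => row 0
  'a' => row 1
Rows:
  Row 0: "pio"
  Row 1: "bpa"
First row length: 3

3


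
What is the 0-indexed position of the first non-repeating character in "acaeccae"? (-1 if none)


Input: acaeccae
Character frequencies:
  'a': 3
  'c': 3
  'e': 2
Scanning left to right for freq == 1:
  Position 0 ('a'): freq=3, skip
  Position 1 ('c'): freq=3, skip
  Position 2 ('a'): freq=3, skip
  Position 3 ('e'): freq=2, skip
  Position 4 ('c'): freq=3, skip
  Position 5 ('c'): freq=3, skip
  Position 6 ('a'): freq=3, skip
  Position 7 ('e'): freq=2, skip
  No unique character found => answer = -1

-1


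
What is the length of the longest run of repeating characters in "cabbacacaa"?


Input: "cabbacacaa"
Scanning for longest run:
  Position 1 ('a'): new char, reset run to 1
  Position 2 ('b'): new char, reset run to 1
  Position 3 ('b'): continues run of 'b', length=2
  Position 4 ('a'): new char, reset run to 1
  Position 5 ('c'): new char, reset run to 1
  Position 6 ('a'): new char, reset run to 1
  Position 7 ('c'): new char, reset run to 1
  Position 8 ('a'): new char, reset run to 1
  Position 9 ('a'): continues run of 'a', length=2
Longest run: 'b' with length 2

2


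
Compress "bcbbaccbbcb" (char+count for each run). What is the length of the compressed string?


Input: bcbbaccbbcb
Runs:
  'b' x 1 => "b1"
  'c' x 1 => "c1"
  'b' x 2 => "b2"
  'a' x 1 => "a1"
  'c' x 2 => "c2"
  'b' x 2 => "b2"
  'c' x 1 => "c1"
  'b' x 1 => "b1"
Compressed: "b1c1b2a1c2b2c1b1"
Compressed length: 16

16


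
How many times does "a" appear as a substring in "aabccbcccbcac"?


Searching for "a" in "aabccbcccbcac"
Scanning each position:
  Position 0: "a" => MATCH
  Position 1: "a" => MATCH
  Position 2: "b" => no
  Position 3: "c" => no
  Position 4: "c" => no
  Position 5: "b" => no
  Position 6: "c" => no
  Position 7: "c" => no
  Position 8: "c" => no
  Position 9: "b" => no
  Position 10: "c" => no
  Position 11: "a" => MATCH
  Position 12: "c" => no
Total occurrences: 3

3


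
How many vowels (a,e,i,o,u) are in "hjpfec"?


Input: hjpfec
Checking each character:
  'h' at position 0: consonant
  'j' at position 1: consonant
  'p' at position 2: consonant
  'f' at position 3: consonant
  'e' at position 4: vowel (running total: 1)
  'c' at position 5: consonant
Total vowels: 1

1


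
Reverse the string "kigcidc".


Input: kigcidc
Reading characters right to left:
  Position 6: 'c'
  Position 5: 'd'
  Position 4: 'i'
  Position 3: 'c'
  Position 2: 'g'
  Position 1: 'i'
  Position 0: 'k'
Reversed: cdicgik

cdicgik


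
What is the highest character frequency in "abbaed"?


Input: abbaed
Character counts:
  'a': 2
  'b': 2
  'd': 1
  'e': 1
Maximum frequency: 2

2


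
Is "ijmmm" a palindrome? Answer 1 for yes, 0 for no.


Input: ijmmm
Reversed: mmmji
  Compare pos 0 ('i') with pos 4 ('m'): MISMATCH
  Compare pos 1 ('j') with pos 3 ('m'): MISMATCH
Result: not a palindrome

0


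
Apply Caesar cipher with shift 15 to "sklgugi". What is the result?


Caesar cipher: shift "sklgugi" by 15
  's' (pos 18) + 15 = pos 7 = 'h'
  'k' (pos 10) + 15 = pos 25 = 'z'
  'l' (pos 11) + 15 = pos 0 = 'a'
  'g' (pos 6) + 15 = pos 21 = 'v'
  'u' (pos 20) + 15 = pos 9 = 'j'
  'g' (pos 6) + 15 = pos 21 = 'v'
  'i' (pos 8) + 15 = pos 23 = 'x'
Result: hzavjvx

hzavjvx


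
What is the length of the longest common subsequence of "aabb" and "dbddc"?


LCS of "aabb" and "dbddc"
DP table:
           d    b    d    d    c
      0    0    0    0    0    0
  a   0    0    0    0    0    0
  a   0    0    0    0    0    0
  b   0    0    1    1    1    1
  b   0    0    1    1    1    1
LCS length = dp[4][5] = 1

1


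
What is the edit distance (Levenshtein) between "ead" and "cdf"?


Computing edit distance: "ead" -> "cdf"
DP table:
           c    d    f
      0    1    2    3
  e   1    1    2    3
  a   2    2    2    3
  d   3    3    2    3
Edit distance = dp[3][3] = 3

3


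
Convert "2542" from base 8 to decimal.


Input: "2542" in base 8
Positional expansion:
  Digit '2' (value 2) x 8^3 = 1024
  Digit '5' (value 5) x 8^2 = 320
  Digit '4' (value 4) x 8^1 = 32
  Digit '2' (value 2) x 8^0 = 2
Sum = 1378

1378


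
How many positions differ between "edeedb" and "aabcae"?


Comparing "edeedb" and "aabcae" position by position:
  Position 0: 'e' vs 'a' => DIFFER
  Position 1: 'd' vs 'a' => DIFFER
  Position 2: 'e' vs 'b' => DIFFER
  Position 3: 'e' vs 'c' => DIFFER
  Position 4: 'd' vs 'a' => DIFFER
  Position 5: 'b' vs 'e' => DIFFER
Positions that differ: 6

6


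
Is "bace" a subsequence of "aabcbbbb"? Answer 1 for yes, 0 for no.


Check if "bace" is a subsequence of "aabcbbbb"
Greedy scan:
  Position 0 ('a'): no match needed
  Position 1 ('a'): no match needed
  Position 2 ('b'): matches sub[0] = 'b'
  Position 3 ('c'): no match needed
  Position 4 ('b'): no match needed
  Position 5 ('b'): no match needed
  Position 6 ('b'): no match needed
  Position 7 ('b'): no match needed
Only matched 1/4 characters => not a subsequence

0


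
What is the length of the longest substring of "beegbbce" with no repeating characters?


Input: "beegbbce"
Sliding window (track last position of each char):
  Position 0 ('b'): window [0,0] length 1 -- new best
  Position 1 ('e'): window [0,1] length 2 -- new best
  Position 2 ('e'): repeat (last at 1), move window start to 2
  Position 2 ('e'): window [2,2] length 1
  Position 3 ('g'): window [2,3] length 2
  Position 4 ('b'): window [2,4] length 3 -- new best
  Position 5 ('b'): repeat (last at 4), move window start to 5
  Position 5 ('b'): window [5,5] length 1
  Position 6 ('c'): window [5,6] length 2
  Position 7 ('e'): window [5,7] length 3
Longest substring with no repeats: "egb" with length 3

3


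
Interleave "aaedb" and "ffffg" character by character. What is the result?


Interleaving "aaedb" and "ffffg":
  Position 0: 'a' from first, 'f' from second => "af"
  Position 1: 'a' from first, 'f' from second => "af"
  Position 2: 'e' from first, 'f' from second => "ef"
  Position 3: 'd' from first, 'f' from second => "df"
  Position 4: 'b' from first, 'g' from second => "bg"
Result: afafefdfbg

afafefdfbg


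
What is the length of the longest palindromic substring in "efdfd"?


Input: "efdfd"
Checking substrings for palindromes:
  [1:4] "fdf" (len 3) => palindrome
  [2:5] "dfd" (len 3) => palindrome
Longest palindromic substring: "fdf" with length 3

3


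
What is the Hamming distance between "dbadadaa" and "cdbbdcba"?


Comparing "dbadadaa" and "cdbbdcba" position by position:
  Position 0: 'd' vs 'c' => differ
  Position 1: 'b' vs 'd' => differ
  Position 2: 'a' vs 'b' => differ
  Position 3: 'd' vs 'b' => differ
  Position 4: 'a' vs 'd' => differ
  Position 5: 'd' vs 'c' => differ
  Position 6: 'a' vs 'b' => differ
  Position 7: 'a' vs 'a' => same
Total differences (Hamming distance): 7

7


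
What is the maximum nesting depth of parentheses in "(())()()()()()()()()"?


Input: "(())()()()()()()()()"
Tracking depth:
  Position 0 '(': depth becomes 1
  Position 1 '(': depth becomes 2
  Position 2 ')': depth becomes 1
  Position 3 ')': depth becomes 0
  Position 4 '(': depth becomes 1
  Position 5 ')': depth becomes 0
  Position 6 '(': depth becomes 1
  Position 7 ')': depth becomes 0
  Position 8 '(': depth becomes 1
  Position 9 ')': depth becomes 0
  Position 10 '(': depth becomes 1
  Position 11 ')': depth becomes 0
  Position 12 '(': depth becomes 1
  Position 13 ')': depth becomes 0
  Position 14 '(': depth becomes 1
  Position 15 ')': depth becomes 0
  Position 16 '(': depth becomes 1
  Position 17 ')': depth becomes 0
  Position 18 '(': depth becomes 1
  Position 19 ')': depth becomes 0
Maximum depth reached: 2

2
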